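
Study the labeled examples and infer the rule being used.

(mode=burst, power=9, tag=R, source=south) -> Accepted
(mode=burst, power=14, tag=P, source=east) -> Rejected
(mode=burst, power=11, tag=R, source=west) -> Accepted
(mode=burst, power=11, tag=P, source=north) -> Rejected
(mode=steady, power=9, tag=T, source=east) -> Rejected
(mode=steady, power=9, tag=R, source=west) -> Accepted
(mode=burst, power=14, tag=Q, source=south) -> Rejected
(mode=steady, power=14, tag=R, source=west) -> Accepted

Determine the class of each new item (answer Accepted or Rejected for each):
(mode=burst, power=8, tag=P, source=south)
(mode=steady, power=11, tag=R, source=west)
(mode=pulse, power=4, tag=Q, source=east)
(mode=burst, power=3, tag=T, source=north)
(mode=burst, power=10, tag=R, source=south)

Rejected, Accepted, Rejected, Rejected, Accepted

Looking at the examples, the only property every 'Accepted' case has and every 'Rejected' case lacks is: tag is R.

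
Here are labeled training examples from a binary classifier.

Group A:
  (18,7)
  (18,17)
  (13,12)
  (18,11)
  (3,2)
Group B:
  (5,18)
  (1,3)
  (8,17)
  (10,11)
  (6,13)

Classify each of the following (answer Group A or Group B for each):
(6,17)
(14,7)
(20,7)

Group B, Group A, Group A

The classifier is using: first > second.
(6,17): Group B (6 < 17).
(14,7): Group A (14 > 7).
(20,7): Group A (20 > 7).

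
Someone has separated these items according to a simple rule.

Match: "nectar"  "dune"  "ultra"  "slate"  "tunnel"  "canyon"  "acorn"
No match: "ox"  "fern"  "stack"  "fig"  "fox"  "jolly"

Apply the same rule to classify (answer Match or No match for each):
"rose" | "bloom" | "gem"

Match, Match, No match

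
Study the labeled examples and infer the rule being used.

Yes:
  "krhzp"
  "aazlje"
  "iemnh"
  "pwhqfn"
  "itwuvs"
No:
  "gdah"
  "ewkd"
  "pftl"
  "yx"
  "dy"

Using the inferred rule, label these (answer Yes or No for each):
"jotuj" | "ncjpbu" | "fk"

The common property of the 'Yes' items is: length ≥ 5. No 'No' item has it.
"jotuj" — length 5, hence Yes. "ncjpbu" — length 6, hence Yes. "fk" — length 2, hence No.

Yes, Yes, No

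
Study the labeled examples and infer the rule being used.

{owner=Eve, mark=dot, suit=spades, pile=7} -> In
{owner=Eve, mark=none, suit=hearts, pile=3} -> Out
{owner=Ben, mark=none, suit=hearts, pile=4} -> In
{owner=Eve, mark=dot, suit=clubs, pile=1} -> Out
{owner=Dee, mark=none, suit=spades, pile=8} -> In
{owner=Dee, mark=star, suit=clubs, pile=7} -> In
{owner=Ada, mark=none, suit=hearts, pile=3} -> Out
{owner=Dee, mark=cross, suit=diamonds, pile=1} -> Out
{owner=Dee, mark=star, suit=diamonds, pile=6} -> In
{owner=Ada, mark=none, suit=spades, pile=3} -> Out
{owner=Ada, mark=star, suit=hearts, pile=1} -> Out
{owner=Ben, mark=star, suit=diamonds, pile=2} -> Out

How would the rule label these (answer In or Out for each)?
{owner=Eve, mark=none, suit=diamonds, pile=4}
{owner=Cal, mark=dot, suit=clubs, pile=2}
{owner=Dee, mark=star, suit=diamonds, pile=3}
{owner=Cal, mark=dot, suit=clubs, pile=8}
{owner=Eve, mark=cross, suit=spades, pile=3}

In, Out, Out, In, Out

The common property of the 'In' items is: pile ≥ 4. No 'Out' item has it.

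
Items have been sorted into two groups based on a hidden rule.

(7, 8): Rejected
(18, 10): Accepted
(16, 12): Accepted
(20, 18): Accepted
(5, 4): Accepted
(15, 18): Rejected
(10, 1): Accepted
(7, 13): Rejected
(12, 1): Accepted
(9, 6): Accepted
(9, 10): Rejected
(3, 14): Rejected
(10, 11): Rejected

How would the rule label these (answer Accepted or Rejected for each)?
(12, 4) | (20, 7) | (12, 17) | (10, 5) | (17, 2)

All 'Accepted' examples share one property — first > second — and every 'Rejected' example lacks it.
(12, 4): Accepted (12 > 4).
(20, 7): Accepted (20 > 7).
(12, 17): Rejected (12 < 17).
(10, 5): Accepted (10 > 5).
(17, 2): Accepted (17 > 2).

Accepted, Accepted, Rejected, Accepted, Accepted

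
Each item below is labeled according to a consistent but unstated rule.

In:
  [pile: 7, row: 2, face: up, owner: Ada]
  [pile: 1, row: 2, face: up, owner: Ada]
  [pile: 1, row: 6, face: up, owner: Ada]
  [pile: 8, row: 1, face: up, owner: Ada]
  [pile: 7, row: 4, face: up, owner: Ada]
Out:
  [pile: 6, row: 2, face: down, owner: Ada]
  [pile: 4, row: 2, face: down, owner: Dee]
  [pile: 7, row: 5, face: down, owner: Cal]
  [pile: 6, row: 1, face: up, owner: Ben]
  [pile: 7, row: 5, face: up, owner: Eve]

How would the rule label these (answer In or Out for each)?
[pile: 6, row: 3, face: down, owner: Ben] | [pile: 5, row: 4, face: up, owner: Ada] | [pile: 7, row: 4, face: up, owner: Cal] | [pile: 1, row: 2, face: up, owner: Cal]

A rule that fits every label: face is up AND owner is Ada — true of each 'In' example, false of each 'Out' one.

Out, In, Out, Out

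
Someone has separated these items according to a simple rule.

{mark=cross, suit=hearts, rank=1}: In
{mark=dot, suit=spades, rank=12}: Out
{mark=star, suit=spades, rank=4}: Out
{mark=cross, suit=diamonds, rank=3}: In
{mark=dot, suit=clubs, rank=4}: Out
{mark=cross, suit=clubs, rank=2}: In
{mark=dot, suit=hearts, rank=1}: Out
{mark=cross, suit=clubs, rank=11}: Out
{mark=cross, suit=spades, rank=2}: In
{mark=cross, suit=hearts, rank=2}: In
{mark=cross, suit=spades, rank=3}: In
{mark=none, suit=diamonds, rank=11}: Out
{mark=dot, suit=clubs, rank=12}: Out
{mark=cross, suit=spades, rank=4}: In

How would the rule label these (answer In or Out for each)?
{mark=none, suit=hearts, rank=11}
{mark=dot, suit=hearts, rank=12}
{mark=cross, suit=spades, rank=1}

A rule that fits every label: mark is cross AND rank ≤ 4 — true of each 'In' example, false of each 'Out' one.
{mark=none, suit=hearts, rank=11}: Out (mark is none, rank = 11).
{mark=dot, suit=hearts, rank=12}: Out (mark is dot, rank = 12).
{mark=cross, suit=spades, rank=1}: In (mark is cross, rank = 1).

Out, Out, In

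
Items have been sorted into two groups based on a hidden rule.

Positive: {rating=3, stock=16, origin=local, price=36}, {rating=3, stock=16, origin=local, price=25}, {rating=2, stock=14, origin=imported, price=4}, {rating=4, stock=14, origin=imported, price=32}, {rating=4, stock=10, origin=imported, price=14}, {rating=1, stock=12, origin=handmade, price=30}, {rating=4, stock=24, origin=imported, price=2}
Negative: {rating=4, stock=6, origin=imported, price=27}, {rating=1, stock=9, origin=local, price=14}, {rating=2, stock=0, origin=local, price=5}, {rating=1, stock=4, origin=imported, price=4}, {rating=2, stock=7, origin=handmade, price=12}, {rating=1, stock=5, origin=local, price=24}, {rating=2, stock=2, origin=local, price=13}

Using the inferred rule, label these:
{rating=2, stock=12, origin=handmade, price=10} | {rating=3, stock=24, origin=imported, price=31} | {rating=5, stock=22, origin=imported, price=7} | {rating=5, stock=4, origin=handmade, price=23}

A rule that fits every label: stock ≥ 10 — true of each 'Positive' example, false of each 'Negative' one.
{rating=2, stock=12, origin=handmade, price=10}: Positive (stock = 12).
{rating=3, stock=24, origin=imported, price=31}: Positive (stock = 24).
{rating=5, stock=22, origin=imported, price=7}: Positive (stock = 22).
{rating=5, stock=4, origin=handmade, price=23}: Negative (stock = 4).

Positive, Positive, Positive, Negative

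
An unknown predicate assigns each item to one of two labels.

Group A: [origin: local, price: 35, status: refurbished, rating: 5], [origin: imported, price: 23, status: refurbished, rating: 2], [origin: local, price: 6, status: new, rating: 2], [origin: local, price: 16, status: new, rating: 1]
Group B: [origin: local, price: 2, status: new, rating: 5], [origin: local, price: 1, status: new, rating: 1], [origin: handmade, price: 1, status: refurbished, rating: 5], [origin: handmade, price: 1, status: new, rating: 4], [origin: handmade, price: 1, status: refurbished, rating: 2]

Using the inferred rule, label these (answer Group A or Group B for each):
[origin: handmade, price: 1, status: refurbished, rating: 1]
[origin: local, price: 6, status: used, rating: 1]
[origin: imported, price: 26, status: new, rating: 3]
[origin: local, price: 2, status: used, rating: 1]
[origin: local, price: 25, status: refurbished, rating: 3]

Group B, Group A, Group A, Group B, Group A

Rule: price ≥ 6. This holds for each 'Group A' example and fails for each 'Group B' one.
[origin: handmade, price: 1, status: refurbished, rating: 1]: Group B (price = 1). [origin: local, price: 6, status: used, rating: 1]: Group A (price = 6). [origin: imported, price: 26, status: new, rating: 3]: Group A (price = 26). [origin: local, price: 2, status: used, rating: 1]: Group B (price = 2). [origin: local, price: 25, status: refurbished, rating: 3]: Group A (price = 25).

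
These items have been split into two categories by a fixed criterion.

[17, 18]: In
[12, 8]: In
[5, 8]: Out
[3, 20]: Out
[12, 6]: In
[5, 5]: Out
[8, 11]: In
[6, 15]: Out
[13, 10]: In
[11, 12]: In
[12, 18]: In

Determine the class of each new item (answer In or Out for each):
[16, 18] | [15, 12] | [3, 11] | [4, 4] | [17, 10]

One predicate separates the groups cleanly: first ≥ 8.
[16, 18]: In (first 16). [15, 12]: In (first 15). [3, 11]: Out (first 3). [4, 4]: Out (first 4). [17, 10]: In (first 17).

In, In, Out, Out, In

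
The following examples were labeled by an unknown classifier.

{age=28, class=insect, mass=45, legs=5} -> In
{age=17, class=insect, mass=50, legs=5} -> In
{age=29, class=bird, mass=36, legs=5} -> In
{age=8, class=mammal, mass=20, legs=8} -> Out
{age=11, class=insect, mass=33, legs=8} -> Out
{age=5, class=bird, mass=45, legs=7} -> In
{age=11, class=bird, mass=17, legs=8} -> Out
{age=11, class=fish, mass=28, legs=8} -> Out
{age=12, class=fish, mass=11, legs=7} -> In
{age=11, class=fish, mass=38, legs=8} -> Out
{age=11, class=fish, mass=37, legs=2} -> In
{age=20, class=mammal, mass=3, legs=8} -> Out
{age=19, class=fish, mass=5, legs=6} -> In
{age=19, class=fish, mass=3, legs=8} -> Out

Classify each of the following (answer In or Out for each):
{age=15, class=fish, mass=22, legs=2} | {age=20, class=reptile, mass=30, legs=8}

In, Out

'In' ⟺ legs ≤ 7.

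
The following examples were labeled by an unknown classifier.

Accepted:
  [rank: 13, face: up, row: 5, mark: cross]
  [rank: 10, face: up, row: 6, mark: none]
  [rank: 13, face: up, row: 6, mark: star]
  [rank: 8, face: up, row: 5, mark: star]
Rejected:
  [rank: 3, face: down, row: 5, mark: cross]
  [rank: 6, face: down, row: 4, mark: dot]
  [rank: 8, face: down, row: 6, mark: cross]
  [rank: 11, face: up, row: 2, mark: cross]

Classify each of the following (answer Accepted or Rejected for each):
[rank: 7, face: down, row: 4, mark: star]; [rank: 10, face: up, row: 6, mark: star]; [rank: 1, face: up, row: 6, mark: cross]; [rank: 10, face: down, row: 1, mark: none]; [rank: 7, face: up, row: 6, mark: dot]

Rejected, Accepted, Accepted, Rejected, Accepted

'Accepted' ⟺ face is up AND row ≥ 4.
[rank: 7, face: down, row: 4, mark: star]: face is down, row = 4, fails this test → Rejected. [rank: 10, face: up, row: 6, mark: star]: face is up, row = 6, satisfies this → Accepted. [rank: 1, face: up, row: 6, mark: cross]: face is up, row = 6, satisfies this → Accepted. [rank: 10, face: down, row: 1, mark: none]: face is down, row = 1, fails this test → Rejected. [rank: 7, face: up, row: 6, mark: dot]: face is up, row = 6, satisfies this → Accepted.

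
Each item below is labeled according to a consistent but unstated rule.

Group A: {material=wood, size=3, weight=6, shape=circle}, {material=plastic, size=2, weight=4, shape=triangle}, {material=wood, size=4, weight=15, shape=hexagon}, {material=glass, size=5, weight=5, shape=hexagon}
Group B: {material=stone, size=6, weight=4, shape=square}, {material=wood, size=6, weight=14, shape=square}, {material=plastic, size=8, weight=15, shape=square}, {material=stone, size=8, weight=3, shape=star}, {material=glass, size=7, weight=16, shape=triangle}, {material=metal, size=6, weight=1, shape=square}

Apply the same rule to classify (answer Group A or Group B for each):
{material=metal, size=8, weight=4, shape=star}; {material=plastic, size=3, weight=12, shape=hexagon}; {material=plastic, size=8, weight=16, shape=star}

Group B, Group A, Group B

The pattern is that an item is 'Group A' exactly when: size ≤ 5.
{material=metal, size=8, weight=4, shape=star}: Group B (size = 8). {material=plastic, size=3, weight=12, shape=hexagon}: Group A (size = 3). {material=plastic, size=8, weight=16, shape=star}: Group B (size = 8).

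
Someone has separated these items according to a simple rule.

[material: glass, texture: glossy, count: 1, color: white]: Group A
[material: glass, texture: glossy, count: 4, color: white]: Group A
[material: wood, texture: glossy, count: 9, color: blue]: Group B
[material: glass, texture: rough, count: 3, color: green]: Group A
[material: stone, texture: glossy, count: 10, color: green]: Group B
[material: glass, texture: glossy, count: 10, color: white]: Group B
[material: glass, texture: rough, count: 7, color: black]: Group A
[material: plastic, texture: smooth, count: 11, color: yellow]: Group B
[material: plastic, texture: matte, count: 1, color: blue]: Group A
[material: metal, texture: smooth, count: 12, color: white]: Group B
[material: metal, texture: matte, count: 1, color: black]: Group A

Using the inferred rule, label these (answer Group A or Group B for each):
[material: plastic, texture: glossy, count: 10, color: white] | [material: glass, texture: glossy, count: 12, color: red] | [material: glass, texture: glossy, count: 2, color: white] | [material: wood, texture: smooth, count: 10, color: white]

The classifier is using: count ≤ 7.
Group B: [material: plastic, texture: glossy, count: 10, color: white], since count = 10. Group B: [material: glass, texture: glossy, count: 12, color: red], since count = 12. Group A: [material: glass, texture: glossy, count: 2, color: white], since count = 2. Group B: [material: wood, texture: smooth, count: 10, color: white], since count = 10.

Group B, Group B, Group A, Group B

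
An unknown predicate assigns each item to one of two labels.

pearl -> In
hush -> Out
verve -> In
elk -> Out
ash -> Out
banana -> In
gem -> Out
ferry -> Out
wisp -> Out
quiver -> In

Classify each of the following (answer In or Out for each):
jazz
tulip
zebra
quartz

The classifier is using: has ≥ 2 vowels.

Out, In, In, In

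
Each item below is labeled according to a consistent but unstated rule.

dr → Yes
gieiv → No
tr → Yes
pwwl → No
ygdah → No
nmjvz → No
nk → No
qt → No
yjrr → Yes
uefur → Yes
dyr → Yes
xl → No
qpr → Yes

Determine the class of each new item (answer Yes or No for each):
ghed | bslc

The simplest hypothesis consistent with all the labels is: contains 'r'.
ghed → no 'r' → No.
bslc → no 'r' → No.

No, No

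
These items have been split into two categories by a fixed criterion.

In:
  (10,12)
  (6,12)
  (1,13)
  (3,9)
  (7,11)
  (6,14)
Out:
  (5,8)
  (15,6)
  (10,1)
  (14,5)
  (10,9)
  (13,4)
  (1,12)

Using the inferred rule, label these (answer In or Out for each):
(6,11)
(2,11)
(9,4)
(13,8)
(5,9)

Out, Out, Out, Out, In

The pattern is that an item is 'In' exactly when: sum is even.
Out: (6,11), since 6+11 = 17. Out: (2,11), since 2+11 = 13. Out: (9,4), since 9+4 = 13. Out: (13,8), since 13+8 = 21. In: (5,9), since 5+9 = 14.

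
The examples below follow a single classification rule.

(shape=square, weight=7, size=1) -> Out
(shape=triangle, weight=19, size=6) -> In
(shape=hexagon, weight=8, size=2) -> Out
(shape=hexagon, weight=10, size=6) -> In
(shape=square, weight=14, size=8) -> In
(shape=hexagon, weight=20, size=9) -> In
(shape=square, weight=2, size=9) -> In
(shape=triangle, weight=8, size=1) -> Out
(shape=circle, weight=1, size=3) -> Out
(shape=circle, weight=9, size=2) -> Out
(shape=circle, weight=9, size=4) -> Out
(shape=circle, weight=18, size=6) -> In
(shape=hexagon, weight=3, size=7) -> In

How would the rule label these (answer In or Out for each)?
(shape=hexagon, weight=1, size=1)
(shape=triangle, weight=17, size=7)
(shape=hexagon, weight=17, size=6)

Out, In, In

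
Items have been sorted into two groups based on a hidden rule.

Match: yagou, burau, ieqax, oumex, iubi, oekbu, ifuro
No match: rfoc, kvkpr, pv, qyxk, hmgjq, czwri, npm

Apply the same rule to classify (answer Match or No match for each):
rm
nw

No match, No match

The common property of the 'Match' items is: has ≥ 2 vowels. No 'No match' item has it.
rm → 0 vowels → No match.
nw → 0 vowels → No match.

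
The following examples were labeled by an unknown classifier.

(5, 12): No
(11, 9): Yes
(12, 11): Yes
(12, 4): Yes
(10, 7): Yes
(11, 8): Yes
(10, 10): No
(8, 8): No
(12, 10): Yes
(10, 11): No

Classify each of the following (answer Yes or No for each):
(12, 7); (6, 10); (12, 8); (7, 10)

Yes, No, Yes, No

Checking candidate rules against both groups, what survives is: first > second.
(12, 7): 12 > 7, satisfies this → Yes.
(6, 10): 6 < 10, doesn't match → No.
(12, 8): 12 > 8, satisfies this → Yes.
(7, 10): 7 < 10, doesn't match → No.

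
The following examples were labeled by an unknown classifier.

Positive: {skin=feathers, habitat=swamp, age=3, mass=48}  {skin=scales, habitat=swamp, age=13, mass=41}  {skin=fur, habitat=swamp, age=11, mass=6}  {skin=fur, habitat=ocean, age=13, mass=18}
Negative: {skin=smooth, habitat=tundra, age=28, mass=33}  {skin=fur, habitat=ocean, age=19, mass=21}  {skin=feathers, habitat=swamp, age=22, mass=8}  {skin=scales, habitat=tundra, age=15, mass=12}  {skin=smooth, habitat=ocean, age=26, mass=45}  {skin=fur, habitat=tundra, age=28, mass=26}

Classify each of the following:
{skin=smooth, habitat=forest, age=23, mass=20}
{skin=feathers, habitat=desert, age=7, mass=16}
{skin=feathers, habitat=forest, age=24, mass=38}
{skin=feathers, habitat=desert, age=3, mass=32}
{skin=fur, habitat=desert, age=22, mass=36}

Negative, Positive, Negative, Positive, Negative

A rule that fits every label: age ≤ 13 — true of each 'Positive' example, false of each 'Negative' one.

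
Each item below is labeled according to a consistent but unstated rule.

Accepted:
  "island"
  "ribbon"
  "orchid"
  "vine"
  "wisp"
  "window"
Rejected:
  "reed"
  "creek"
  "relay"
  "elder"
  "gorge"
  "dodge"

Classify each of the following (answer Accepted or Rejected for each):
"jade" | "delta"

Rejected, Rejected

The distinguishing property — contains 'i' — holds for all the 'Accepted' cases and none of the 'Rejected' cases.
"jade": no 'i' — lacks this property, so Rejected.
"delta": no 'i' — lacks this property, so Rejected.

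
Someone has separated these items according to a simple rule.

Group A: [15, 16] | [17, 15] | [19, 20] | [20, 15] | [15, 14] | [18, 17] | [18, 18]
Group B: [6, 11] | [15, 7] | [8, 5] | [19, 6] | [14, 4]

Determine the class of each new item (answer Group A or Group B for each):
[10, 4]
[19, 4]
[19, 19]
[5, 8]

Group B, Group B, Group A, Group B

Every 'Group A' example satisfies: sum ≥ 29. None of the 'Group B' examples do.
[10, 4]: 10+4 = 14, does not pass → Group B. [19, 4]: 19+4 = 23, does not pass → Group B. [19, 19]: 19+19 = 38, meets the rule → Group A. [5, 8]: 5+8 = 13, does not pass → Group B.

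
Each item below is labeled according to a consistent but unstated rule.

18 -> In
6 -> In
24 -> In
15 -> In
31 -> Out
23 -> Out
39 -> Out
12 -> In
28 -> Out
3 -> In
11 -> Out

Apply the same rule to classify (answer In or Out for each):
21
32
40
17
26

The classifier is using: multiple of 3 AND at most 24.
21 — 21 = 3·7, 21 ≤ 24, hence In.
32 — 32 = 3·10 + 2, 32 > 24, hence Out.
40 — 40 = 3·13 + 1, 40 > 24, hence Out.
17 — 17 = 3·5 + 2, 17 ≤ 24, hence Out.
26 — 26 = 3·8 + 2, 26 > 24, hence Out.

In, Out, Out, Out, Out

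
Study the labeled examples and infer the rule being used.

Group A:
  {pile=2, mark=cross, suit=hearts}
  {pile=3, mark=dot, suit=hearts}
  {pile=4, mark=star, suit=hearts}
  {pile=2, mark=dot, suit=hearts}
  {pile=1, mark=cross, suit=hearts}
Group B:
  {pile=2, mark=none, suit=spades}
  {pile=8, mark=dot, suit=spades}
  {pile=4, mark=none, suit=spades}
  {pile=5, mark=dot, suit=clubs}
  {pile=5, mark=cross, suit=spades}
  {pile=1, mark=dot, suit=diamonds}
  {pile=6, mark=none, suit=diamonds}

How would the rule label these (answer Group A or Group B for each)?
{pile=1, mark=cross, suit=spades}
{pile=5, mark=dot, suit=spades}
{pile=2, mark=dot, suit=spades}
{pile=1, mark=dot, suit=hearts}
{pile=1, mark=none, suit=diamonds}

The pattern is that an item is 'Group A' exactly when: suit is hearts.
{pile=1, mark=cross, suit=spades}: suit is spades, does not pass → Group B. {pile=5, mark=dot, suit=spades}: suit is spades, does not pass → Group B. {pile=2, mark=dot, suit=spades}: suit is spades, does not pass → Group B. {pile=1, mark=dot, suit=hearts}: suit is hearts, has this property → Group A. {pile=1, mark=none, suit=diamonds}: suit is diamonds, does not pass → Group B.

Group B, Group B, Group B, Group A, Group B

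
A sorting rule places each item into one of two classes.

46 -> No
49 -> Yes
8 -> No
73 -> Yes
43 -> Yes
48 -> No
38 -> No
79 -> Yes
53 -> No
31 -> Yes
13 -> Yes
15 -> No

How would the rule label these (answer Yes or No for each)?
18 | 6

The classifier is using: ≡ 1 (mod 6).
18 → 18 mod 6 = 0 → No. 6 → 6 mod 6 = 0 → No.

No, No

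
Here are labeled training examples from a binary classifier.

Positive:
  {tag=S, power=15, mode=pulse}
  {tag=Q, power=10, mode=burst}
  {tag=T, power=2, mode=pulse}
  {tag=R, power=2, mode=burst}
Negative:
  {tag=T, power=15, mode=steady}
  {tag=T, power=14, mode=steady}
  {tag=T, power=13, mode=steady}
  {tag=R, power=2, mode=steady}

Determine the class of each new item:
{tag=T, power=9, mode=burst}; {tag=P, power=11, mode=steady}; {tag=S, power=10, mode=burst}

Positive, Negative, Positive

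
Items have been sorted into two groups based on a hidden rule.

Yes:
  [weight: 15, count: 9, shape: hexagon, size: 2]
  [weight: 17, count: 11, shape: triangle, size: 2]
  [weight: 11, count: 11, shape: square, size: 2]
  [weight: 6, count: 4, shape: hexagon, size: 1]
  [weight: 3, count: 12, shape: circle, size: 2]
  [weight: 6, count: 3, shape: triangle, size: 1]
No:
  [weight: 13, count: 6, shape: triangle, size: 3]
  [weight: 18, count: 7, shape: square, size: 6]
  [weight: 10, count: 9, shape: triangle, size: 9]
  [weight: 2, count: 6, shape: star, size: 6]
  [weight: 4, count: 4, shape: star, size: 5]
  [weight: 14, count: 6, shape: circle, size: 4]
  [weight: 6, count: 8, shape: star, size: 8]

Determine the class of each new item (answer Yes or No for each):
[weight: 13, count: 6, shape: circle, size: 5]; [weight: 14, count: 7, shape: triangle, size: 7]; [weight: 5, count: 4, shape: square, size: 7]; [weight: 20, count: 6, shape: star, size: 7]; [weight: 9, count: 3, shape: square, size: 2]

No, No, No, No, Yes

The simplest hypothesis consistent with all the labels is: size ≤ 2.
[weight: 13, count: 6, shape: circle, size: 5]: size = 5, doesn't qualify → No.
[weight: 14, count: 7, shape: triangle, size: 7]: size = 7, doesn't qualify → No.
[weight: 5, count: 4, shape: square, size: 7]: size = 7, doesn't qualify → No.
[weight: 20, count: 6, shape: star, size: 7]: size = 7, doesn't qualify → No.
[weight: 9, count: 3, shape: square, size: 2]: size = 2, satisfies this → Yes.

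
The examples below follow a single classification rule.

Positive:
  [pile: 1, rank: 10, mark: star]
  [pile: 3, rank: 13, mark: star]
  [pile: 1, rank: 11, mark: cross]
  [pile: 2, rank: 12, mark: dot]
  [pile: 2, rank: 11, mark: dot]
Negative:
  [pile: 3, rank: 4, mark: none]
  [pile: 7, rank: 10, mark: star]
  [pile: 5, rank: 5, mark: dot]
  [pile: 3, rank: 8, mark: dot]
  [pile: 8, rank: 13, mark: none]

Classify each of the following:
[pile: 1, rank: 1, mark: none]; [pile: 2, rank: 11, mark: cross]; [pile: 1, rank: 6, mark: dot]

Negative, Positive, Negative

A rule that fits every label: rank ≥ 10 AND pile ≤ 3 — true of each 'Positive' example, false of each 'Negative' one.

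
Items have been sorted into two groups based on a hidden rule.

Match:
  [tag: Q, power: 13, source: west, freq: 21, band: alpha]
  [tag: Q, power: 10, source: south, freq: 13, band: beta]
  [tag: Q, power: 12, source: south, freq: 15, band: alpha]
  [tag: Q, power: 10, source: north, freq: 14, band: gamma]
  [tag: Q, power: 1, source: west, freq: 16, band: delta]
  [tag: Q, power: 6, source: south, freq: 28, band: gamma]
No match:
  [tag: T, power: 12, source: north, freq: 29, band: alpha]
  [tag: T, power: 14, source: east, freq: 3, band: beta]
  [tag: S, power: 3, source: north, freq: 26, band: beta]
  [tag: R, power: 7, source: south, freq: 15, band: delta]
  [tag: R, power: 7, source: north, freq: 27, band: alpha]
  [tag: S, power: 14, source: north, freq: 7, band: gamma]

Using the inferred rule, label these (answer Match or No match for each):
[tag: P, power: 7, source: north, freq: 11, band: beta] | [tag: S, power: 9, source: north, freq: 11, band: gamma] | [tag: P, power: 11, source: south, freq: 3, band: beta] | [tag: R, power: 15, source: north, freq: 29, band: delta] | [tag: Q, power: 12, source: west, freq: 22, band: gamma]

No match, No match, No match, No match, Match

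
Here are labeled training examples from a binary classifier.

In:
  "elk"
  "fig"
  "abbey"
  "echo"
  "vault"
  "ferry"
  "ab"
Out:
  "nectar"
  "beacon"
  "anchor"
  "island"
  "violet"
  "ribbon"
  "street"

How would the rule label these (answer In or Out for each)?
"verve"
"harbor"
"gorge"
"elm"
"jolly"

In, Out, In, In, In

One predicate separates the groups cleanly: length ≤ 5.
"verve": length 5 — satisfies this, so In. "harbor": length 6 — does not satisfy this, so Out. "gorge": length 5 — satisfies this, so In. "elm": length 3 — satisfies this, so In. "jolly": length 5 — satisfies this, so In.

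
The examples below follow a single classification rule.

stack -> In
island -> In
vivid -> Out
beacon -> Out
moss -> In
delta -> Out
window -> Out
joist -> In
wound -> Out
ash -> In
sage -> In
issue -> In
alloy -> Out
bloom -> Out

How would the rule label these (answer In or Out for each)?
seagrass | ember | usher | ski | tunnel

Checking candidate rules against both groups, what survives is: contains 's'.
In: seagrass, since has 's'.
Out: ember, since no 's'.
In: usher, since has 's'.
In: ski, since has 's'.
Out: tunnel, since no 's'.

In, Out, In, In, Out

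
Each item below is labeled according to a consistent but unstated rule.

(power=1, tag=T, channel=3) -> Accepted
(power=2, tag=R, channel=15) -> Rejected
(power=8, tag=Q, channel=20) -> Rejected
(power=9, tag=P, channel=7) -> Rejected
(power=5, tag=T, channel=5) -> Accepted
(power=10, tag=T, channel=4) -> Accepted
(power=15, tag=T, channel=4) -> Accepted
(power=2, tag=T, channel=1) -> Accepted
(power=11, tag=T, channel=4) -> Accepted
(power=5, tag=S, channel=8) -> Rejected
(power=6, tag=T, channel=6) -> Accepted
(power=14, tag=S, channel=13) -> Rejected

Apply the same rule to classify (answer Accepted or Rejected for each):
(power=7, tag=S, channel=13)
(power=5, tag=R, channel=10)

Rejected, Rejected

One predicate separates the groups cleanly: tag is T.
(power=7, tag=S, channel=13): tag is S — doesn't match, so Rejected.
(power=5, tag=R, channel=10): tag is R — doesn't match, so Rejected.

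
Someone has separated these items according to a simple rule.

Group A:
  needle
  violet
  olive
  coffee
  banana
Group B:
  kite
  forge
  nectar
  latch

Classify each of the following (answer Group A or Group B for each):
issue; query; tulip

Group A, Group B, Group B

One predicate separates the groups cleanly: has ≥ 3 vowels.
issue: Group A (3 vowels). query: Group B (2 vowels). tulip: Group B (2 vowels).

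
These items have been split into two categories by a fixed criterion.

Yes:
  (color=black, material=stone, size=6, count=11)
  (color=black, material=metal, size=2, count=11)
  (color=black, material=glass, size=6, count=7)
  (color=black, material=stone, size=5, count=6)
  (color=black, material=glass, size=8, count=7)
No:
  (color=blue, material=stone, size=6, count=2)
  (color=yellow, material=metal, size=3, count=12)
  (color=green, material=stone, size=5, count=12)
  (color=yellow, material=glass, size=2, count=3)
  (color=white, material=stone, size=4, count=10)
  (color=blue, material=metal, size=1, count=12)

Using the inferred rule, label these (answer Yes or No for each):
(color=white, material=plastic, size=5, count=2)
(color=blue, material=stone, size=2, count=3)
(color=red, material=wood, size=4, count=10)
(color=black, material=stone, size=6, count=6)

No, No, No, Yes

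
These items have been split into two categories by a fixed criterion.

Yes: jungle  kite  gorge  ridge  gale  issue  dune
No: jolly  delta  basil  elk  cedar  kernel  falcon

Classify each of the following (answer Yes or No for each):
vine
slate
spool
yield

Yes, Yes, No, No

A rule that fits every label: ends with 'e' — true of each 'Yes' example, false of each 'No' one.
vine: Yes (ends with 'e').
slate: Yes (ends with 'e').
spool: No (ends with 'l').
yield: No (ends with 'd').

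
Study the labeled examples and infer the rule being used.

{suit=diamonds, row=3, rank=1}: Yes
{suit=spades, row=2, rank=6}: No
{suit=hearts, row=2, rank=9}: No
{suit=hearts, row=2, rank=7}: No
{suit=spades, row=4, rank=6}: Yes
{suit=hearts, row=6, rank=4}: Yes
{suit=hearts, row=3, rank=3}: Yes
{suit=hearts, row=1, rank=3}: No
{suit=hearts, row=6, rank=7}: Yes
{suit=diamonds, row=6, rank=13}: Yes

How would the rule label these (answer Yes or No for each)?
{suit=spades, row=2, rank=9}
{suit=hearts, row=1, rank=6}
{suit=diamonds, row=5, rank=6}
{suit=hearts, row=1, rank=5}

No, No, Yes, No

The pattern is that an item is 'Yes' exactly when: row ≥ 3.
{suit=spades, row=2, rank=9}: row = 2, fails this test → No. {suit=hearts, row=1, rank=6}: row = 1, fails this test → No. {suit=diamonds, row=5, rank=6}: row = 5, checks out → Yes. {suit=hearts, row=1, rank=5}: row = 1, fails this test → No.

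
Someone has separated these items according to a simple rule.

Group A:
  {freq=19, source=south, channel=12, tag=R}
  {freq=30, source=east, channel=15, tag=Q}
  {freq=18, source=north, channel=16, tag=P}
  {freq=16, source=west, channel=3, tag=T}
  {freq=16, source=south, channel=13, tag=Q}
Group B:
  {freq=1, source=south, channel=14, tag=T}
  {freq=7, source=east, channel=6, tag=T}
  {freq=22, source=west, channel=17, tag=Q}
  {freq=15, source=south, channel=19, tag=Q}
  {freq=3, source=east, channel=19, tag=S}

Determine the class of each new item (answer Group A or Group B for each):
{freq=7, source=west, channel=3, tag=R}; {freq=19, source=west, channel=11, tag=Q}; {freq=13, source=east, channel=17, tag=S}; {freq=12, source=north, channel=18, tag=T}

Rule: channel ≤ 16 AND freq ≥ 15. This holds for each 'Group A' example and fails for each 'Group B' one.
{freq=7, source=west, channel=3, tag=R} → channel = 3, freq = 7 → Group B.
{freq=19, source=west, channel=11, tag=Q} → channel = 11, freq = 19 → Group A.
{freq=13, source=east, channel=17, tag=S} → channel = 17, freq = 13 → Group B.
{freq=12, source=north, channel=18, tag=T} → channel = 18, freq = 12 → Group B.

Group B, Group A, Group B, Group B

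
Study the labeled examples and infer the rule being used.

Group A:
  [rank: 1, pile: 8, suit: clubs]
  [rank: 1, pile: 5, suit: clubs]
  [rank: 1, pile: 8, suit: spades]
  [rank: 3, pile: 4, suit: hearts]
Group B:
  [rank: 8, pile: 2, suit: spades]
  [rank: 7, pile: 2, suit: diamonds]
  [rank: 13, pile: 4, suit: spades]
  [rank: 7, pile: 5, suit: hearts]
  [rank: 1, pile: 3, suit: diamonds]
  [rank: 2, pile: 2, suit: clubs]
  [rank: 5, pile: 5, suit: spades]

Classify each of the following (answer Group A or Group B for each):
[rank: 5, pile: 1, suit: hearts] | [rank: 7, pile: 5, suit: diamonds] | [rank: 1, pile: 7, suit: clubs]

Every 'Group A' example satisfies: rank ≤ 3 AND pile ≥ 4. None of the 'Group B' examples do.

Group B, Group B, Group A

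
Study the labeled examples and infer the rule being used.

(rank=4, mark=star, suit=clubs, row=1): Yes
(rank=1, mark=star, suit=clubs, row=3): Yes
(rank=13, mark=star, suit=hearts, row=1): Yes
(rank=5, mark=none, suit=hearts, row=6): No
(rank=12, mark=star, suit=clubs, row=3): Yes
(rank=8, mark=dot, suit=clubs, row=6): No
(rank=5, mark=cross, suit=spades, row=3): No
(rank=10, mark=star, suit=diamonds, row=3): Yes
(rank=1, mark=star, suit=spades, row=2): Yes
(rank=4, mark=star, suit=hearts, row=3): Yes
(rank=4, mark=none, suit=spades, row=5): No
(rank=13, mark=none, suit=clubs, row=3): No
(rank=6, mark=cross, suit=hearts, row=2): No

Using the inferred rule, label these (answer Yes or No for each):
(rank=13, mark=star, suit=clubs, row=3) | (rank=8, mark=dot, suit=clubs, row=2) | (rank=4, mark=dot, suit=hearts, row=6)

Yes, No, No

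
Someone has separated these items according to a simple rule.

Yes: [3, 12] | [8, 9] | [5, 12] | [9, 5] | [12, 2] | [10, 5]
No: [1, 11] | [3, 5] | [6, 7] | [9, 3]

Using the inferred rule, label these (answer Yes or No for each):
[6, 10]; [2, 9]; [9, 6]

All 'Yes' examples share one property — sum ≥ 14 — and every 'No' example lacks it.
[6, 10]: 6+10 = 16 — has this property, so Yes.
[2, 9]: 2+9 = 11 — lacks this property, so No.
[9, 6]: 9+6 = 15 — has this property, so Yes.

Yes, No, Yes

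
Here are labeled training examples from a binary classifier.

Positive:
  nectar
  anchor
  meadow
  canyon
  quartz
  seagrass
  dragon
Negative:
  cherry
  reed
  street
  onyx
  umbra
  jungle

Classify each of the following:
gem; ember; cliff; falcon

Negative, Negative, Negative, Positive

The distinguishing property — even length AND contains 'a' — holds for all the 'Positive' cases and none of the 'Negative' cases.
gem: Negative (length 3, no 'a').
ember: Negative (length 5, no 'a').
cliff: Negative (length 5, no 'a').
falcon: Positive (length 6, has 'a').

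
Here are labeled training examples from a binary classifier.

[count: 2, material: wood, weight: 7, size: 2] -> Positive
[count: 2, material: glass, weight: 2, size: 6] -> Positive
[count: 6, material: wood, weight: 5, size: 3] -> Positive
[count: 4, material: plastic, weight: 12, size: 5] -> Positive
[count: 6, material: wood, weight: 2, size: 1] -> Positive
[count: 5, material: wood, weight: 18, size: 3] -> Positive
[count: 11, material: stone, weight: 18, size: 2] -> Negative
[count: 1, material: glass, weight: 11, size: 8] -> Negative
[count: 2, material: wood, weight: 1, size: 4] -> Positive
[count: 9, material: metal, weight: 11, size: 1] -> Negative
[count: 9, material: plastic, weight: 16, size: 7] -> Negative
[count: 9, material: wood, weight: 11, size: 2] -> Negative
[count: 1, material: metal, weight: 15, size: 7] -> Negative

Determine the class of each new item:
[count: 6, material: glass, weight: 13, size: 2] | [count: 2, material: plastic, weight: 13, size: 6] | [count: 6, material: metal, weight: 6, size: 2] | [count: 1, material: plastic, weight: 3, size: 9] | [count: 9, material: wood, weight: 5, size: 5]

The classifier is using: count ≤ 6 AND size ≤ 6.
[count: 6, material: glass, weight: 13, size: 2]: count = 6, size = 2 — qualifies, so Positive. [count: 2, material: plastic, weight: 13, size: 6]: count = 2, size = 6 — qualifies, so Positive. [count: 6, material: metal, weight: 6, size: 2]: count = 6, size = 2 — qualifies, so Positive. [count: 1, material: plastic, weight: 3, size: 9]: count = 1, size = 9 — does not fit, so Negative. [count: 9, material: wood, weight: 5, size: 5]: count = 9, size = 5 — does not fit, so Negative.

Positive, Positive, Positive, Negative, Negative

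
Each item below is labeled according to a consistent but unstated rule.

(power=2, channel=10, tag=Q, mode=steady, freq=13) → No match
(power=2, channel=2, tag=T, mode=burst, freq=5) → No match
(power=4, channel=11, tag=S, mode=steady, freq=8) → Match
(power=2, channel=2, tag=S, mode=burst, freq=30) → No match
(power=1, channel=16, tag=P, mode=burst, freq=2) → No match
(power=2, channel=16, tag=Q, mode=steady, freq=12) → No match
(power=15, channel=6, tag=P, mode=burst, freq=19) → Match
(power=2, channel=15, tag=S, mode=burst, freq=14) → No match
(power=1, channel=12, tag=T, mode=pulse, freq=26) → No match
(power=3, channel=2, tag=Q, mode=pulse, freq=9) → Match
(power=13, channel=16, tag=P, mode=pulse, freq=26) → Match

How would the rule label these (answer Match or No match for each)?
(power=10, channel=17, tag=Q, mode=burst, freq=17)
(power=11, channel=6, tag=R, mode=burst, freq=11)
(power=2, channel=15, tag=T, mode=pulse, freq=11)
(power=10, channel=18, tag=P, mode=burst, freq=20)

The classifier is using: power ≥ 3.
(power=10, channel=17, tag=Q, mode=burst, freq=17) → power = 10 → Match. (power=11, channel=6, tag=R, mode=burst, freq=11) → power = 11 → Match. (power=2, channel=15, tag=T, mode=pulse, freq=11) → power = 2 → No match. (power=10, channel=18, tag=P, mode=burst, freq=20) → power = 10 → Match.

Match, Match, No match, Match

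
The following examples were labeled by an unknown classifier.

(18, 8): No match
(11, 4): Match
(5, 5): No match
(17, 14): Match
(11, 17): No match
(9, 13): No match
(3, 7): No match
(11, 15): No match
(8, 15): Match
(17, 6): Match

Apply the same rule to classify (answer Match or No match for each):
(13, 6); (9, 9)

Match, No match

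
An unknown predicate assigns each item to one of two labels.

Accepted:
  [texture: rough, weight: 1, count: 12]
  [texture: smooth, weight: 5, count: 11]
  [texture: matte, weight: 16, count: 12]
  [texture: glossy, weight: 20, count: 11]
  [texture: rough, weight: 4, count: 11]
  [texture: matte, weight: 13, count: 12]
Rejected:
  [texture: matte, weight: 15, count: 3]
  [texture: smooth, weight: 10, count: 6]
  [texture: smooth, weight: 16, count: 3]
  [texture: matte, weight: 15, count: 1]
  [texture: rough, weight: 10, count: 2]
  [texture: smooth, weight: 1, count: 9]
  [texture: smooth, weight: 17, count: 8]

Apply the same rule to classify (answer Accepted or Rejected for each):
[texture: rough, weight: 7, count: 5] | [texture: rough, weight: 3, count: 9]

The classifier is using: count ≥ 11.

Rejected, Rejected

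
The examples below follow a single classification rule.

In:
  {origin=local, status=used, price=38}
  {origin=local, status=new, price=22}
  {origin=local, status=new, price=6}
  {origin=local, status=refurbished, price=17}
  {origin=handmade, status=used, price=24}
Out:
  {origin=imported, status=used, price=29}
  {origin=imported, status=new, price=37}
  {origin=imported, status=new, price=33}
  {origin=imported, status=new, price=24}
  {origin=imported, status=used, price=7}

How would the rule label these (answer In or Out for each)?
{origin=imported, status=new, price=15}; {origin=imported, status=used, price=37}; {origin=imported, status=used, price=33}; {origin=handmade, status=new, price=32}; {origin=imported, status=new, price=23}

The classifier is using: origin is not imported.
{origin=imported, status=new, price=15} → origin is imported → Out. {origin=imported, status=used, price=37} → origin is imported → Out. {origin=imported, status=used, price=33} → origin is imported → Out. {origin=handmade, status=new, price=32} → origin is handmade → In. {origin=imported, status=new, price=23} → origin is imported → Out.

Out, Out, Out, In, Out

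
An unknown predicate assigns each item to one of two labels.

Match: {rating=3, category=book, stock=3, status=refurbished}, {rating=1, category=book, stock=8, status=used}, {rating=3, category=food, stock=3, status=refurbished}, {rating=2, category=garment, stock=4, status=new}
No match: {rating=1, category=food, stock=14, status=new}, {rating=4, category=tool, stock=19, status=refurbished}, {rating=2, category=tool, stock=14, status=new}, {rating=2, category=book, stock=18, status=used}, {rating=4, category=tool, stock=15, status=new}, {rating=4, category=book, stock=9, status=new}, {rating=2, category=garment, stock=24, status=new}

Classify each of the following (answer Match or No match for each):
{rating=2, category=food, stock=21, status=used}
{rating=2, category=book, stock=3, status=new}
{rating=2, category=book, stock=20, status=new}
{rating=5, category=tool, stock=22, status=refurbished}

'Match' ⟺ stock ≤ 8.

No match, Match, No match, No match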